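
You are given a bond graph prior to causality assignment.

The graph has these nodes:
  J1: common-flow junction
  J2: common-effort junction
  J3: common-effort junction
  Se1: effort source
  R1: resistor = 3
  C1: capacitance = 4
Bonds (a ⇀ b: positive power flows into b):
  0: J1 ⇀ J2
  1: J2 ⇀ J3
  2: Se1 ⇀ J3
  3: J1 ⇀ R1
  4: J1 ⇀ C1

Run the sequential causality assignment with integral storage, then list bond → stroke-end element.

b2 →J3  (Se1 (Se) sets effort on bond)
b1 →J2  (common-e at J3 fixed by 2)
b0 →J1  (J2: bond 1 brought effort, rest push out)
b4 →J1  (C1 outputs effort q/C1)
b3 →R1  (J1: last free bond brings flow in)

b0 stroke→J1
b1 stroke→J2
b2 stroke→J3
b3 stroke→R1
b4 stroke→J1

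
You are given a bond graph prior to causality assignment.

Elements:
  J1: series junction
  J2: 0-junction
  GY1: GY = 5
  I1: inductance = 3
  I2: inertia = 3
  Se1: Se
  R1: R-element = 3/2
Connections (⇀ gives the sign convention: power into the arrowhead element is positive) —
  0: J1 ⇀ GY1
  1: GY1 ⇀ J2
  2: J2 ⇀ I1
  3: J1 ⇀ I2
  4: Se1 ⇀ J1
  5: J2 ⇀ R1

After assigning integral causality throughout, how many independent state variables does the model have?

#4 stroke at J1  (Se1 fixes effort; stroke away)
#2 stroke at I1  (prefer integral on I1)
#3 stroke at I2  (I2 integral (f out))
#0 stroke at J1  (1-jn J1 has f-setter on 3)
#1 stroke at J2  (GY1 both-in/both-out from 0)
#5 stroke at R1  (0-jn J2 has e-setter on 1)

2  (I1, I2 all integral)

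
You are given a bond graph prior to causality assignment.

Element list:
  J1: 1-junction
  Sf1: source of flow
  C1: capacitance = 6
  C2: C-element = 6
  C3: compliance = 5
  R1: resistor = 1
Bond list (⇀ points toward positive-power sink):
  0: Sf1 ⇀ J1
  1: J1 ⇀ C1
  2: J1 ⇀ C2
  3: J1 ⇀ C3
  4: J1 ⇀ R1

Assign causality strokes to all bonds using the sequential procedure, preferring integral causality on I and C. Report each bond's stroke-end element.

b0 stroke→Sf1  (Sf1: flow source, stroke at near end)
b1 stroke→J1  (J1: bond 0 brought flow, rest push out)
b2 stroke→J1  (common-f at J1 fixed by 0)
b3 stroke→J1  (1-jn J1 has f-setter on 0)
b4 stroke→J1  (J1: bond 0 brought flow, rest push out)

β0 stroke at Sf1
β1 stroke at J1
β2 stroke at J1
β3 stroke at J1
β4 stroke at J1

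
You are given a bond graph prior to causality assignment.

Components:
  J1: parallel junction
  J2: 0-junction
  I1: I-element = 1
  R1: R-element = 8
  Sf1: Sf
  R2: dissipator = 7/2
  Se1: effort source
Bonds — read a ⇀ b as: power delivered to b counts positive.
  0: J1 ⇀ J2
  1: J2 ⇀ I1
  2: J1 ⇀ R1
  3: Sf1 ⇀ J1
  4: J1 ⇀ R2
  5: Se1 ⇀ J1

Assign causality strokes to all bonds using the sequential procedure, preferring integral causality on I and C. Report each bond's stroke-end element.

b0 |J2
b1 |I1
b2 |R1
b3 |Sf1
b4 |R2
b5 |J1

b3 stroke→Sf1  (Sf1: flow source, stroke at near end)
b5 stroke→J1  (Se1 (Se) sets effort on bond)
b0 stroke→J2  (common-e at J1 fixed by 5)
b2 stroke→R1  (common-e at J1 fixed by 5)
b4 stroke→R2  (J1 effort already set via bond 5)
b1 stroke→I1  (J2: bond 0 brought effort, rest push out)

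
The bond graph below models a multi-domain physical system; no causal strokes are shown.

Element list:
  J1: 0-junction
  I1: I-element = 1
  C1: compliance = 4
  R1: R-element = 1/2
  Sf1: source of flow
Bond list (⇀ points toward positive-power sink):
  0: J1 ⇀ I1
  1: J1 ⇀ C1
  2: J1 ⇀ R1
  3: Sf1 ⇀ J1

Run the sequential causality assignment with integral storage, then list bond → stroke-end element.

b3 stroke→Sf1  (Sf1 fixes flow; stroke at Sf1)
b0 stroke→I1  (I1 integral (f out))
b1 stroke→J1  (prefer integral on C1)
b2 stroke→R1  (J1: bond 1 brought effort, rest push out)

bond 0 |I1
bond 1 |J1
bond 2 |R1
bond 3 |Sf1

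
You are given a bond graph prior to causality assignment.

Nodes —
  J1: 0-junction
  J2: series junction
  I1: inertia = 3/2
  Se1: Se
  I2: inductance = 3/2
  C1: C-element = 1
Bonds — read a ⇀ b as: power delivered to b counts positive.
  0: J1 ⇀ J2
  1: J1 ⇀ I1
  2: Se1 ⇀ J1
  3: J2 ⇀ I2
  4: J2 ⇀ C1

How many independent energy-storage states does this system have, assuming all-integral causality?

3  (C1, I1, I2 all integral)

β2 stroke at J1  (source Se1 imposes e)
β0 stroke at J2  (J1: bond 2 brought effort, rest push out)
β1 stroke at I1  (0-jn J1 has e-setter on 2)
β3 stroke at I2  (I2 integral (f out))
β4 stroke at J2  (J2: bond 3 brought flow, rest push out)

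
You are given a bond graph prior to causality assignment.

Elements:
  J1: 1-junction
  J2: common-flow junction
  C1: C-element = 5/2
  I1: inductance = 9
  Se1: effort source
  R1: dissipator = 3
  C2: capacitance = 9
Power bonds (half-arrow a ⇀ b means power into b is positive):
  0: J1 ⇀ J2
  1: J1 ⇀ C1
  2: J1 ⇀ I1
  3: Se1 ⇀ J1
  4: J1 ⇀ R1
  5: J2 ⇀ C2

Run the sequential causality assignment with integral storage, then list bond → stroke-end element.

b3 →J1  (Se1: effort source, stroke at far end)
b1 →J1  (prefer integral on C1)
b2 →I1  (I1: I, integral causality)
b0 →J1  (common-f at J1 fixed by 2)
b4 →J1  (J1 flow already set via bond 2)
b5 →J2  (J2: bond 0 brought flow, rest push out)

bond 0 →J1
bond 1 →J1
bond 2 →I1
bond 3 →J1
bond 4 →J1
bond 5 →J2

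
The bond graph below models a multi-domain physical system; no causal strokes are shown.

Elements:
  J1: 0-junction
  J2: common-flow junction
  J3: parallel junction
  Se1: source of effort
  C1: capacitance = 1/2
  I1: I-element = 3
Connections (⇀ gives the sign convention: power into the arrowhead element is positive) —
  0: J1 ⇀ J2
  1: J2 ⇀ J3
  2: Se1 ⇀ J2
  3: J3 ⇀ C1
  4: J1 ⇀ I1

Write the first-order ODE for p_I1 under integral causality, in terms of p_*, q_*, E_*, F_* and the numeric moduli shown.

b2 stroke→J2  (source Se1 imposes e)
b3 stroke→J3  (prefer integral on C1)
b1 stroke→J2  (common-e at J3 fixed by 3)
b0 stroke→J1  (only one flow-in slot at J2)
b4 stroke→I1  (0-jn J1 has e-setter on 0)

dp_I1/dt = -E_Se1 + 2*q_C1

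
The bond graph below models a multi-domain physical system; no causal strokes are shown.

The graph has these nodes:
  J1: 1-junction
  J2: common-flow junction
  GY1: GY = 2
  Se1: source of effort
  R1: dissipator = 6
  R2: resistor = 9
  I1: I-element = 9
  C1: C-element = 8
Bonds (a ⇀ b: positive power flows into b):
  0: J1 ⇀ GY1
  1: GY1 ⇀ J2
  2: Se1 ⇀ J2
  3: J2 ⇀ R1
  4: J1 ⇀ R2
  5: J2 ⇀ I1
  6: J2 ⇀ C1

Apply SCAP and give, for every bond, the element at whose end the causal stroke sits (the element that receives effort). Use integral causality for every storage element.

bond 2 →J2  (Se1 (Se) sets effort on bond)
bond 5 →I1  (prefer integral on I1)
bond 1 →J2  (common-f at J2 fixed by 5)
bond 3 →J2  (J2 flow already set via bond 5)
bond 6 →J2  (1-jn J2 has f-setter on 5)
bond 0 →J1  (GY GY1: same side as bond 1)
bond 4 →R2  (J1: last free bond brings flow in)

β0 stroke→J1
β1 stroke→J2
β2 stroke→J2
β3 stroke→J2
β4 stroke→R2
β5 stroke→I1
β6 stroke→J2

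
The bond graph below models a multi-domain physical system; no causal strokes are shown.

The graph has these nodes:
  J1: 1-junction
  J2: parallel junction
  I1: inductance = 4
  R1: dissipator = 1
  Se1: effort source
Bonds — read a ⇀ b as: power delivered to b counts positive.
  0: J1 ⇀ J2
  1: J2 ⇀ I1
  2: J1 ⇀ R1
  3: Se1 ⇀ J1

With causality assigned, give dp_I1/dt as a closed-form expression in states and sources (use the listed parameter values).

dp_I1/dt = E_Se1 - p_I1/4

β3 |J1  (Se1 fixes effort; stroke away)
β1 |I1  (I1 outputs flow p/I1)
β0 |J2  (only one effort-in slot at J2)
β2 |J1  (common-f at J1 fixed by 0)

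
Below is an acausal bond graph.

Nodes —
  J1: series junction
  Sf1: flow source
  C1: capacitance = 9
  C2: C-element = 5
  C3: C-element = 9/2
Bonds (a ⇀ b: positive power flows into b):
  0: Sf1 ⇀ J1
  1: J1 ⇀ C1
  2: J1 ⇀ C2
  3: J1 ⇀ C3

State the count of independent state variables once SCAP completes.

#0 →Sf1  (Sf1: flow source, stroke at near end)
#1 →J1  (J1 flow already set via bond 0)
#2 →J1  (common-f at J1 fixed by 0)
#3 →J1  (1-jn J1 has f-setter on 0)

3  (C1, C2, C3 all integral)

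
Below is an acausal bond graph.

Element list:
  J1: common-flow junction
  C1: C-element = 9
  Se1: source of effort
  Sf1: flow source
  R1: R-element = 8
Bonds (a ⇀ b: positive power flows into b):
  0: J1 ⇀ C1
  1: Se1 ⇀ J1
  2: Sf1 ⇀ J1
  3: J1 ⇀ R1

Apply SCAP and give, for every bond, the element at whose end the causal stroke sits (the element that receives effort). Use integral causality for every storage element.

b0 stroke→J1
b1 stroke→J1
b2 stroke→Sf1
b3 stroke→J1

bond 1 |J1  (Se1: effort source, stroke at far end)
bond 2 |Sf1  (Sf1 fixes flow; stroke at Sf1)
bond 0 |J1  (J1: bond 2 brought flow, rest push out)
bond 3 |J1  (1-jn J1 has f-setter on 2)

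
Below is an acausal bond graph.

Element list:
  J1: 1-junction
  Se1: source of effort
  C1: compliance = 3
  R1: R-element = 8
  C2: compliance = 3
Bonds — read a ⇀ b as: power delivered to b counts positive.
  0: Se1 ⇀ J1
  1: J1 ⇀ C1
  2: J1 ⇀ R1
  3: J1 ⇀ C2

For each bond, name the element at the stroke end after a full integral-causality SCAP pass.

b0 stroke at J1  (Se1 (Se) sets effort on bond)
b1 stroke at J1  (prefer integral on C1)
b3 stroke at J1  (C2 outputs effort q/C2)
b2 stroke at R1  (only one flow-in slot at J1)

b0 stroke at J1
b1 stroke at J1
b2 stroke at R1
b3 stroke at J1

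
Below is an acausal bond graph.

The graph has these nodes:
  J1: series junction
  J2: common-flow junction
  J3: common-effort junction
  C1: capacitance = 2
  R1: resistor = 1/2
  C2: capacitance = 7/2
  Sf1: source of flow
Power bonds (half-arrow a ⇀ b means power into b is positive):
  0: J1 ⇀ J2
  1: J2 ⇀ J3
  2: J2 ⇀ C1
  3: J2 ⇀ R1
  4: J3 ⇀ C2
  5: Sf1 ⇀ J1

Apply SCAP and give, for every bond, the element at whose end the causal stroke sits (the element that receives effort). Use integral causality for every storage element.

bond 0 →J1
bond 1 →J2
bond 2 →J2
bond 3 →J2
bond 4 →J3
bond 5 →Sf1

b5 |Sf1  (Sf1 fixes flow; stroke at Sf1)
b0 |J1  (J1: bond 5 brought flow, rest push out)
b1 |J2  (J2 flow already set via bond 0)
b2 |J2  (common-f at J2 fixed by 0)
b3 |J2  (1-jn J2 has f-setter on 0)
b4 |J3  (J3 needs exactly one e-in)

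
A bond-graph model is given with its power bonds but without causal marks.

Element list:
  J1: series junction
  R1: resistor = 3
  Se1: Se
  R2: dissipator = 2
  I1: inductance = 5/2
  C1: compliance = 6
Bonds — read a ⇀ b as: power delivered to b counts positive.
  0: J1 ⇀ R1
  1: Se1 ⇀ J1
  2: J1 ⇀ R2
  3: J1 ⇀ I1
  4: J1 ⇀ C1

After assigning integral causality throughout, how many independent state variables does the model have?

β1 →J1  (source Se1 imposes e)
β3 →I1  (I1: I, integral causality)
β0 →J1  (J1 flow already set via bond 3)
β2 →J1  (common-f at J1 fixed by 3)
β4 →J1  (1-jn J1 has f-setter on 3)

2  (C1, I1 all integral)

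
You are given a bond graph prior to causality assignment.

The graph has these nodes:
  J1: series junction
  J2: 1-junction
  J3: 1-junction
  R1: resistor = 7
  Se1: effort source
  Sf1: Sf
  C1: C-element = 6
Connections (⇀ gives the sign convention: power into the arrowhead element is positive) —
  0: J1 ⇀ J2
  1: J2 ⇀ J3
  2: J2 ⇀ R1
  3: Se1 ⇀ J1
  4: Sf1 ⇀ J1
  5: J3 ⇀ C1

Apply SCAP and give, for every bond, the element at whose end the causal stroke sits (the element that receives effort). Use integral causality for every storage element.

b3 stroke at J1  (source Se1 imposes e)
b4 stroke at Sf1  (Sf1: flow source, stroke at near end)
b0 stroke at J1  (J1: bond 4 brought flow, rest push out)
b1 stroke at J2  (1-jn J2 has f-setter on 0)
b2 stroke at J2  (J2 flow already set via bond 0)
b5 stroke at J3  (1-jn J3 has f-setter on 1)

bond 0 stroke→J1
bond 1 stroke→J2
bond 2 stroke→J2
bond 3 stroke→J1
bond 4 stroke→Sf1
bond 5 stroke→J3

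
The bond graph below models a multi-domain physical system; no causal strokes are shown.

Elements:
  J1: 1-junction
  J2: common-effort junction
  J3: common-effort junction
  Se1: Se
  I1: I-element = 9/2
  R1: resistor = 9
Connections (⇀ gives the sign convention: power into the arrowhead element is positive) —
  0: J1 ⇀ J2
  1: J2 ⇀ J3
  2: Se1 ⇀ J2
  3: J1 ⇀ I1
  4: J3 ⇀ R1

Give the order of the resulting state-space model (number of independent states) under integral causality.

1  (I1 all integral)

b2 stroke→J2  (Se1 (Se) sets effort on bond)
b0 stroke→J1  (common-e at J2 fixed by 2)
b1 stroke→J3  (J2: bond 2 brought effort, rest push out)
b4 stroke→R1  (0-jn J3 has e-setter on 1)
b3 stroke→I1  (only one flow-in slot at J1)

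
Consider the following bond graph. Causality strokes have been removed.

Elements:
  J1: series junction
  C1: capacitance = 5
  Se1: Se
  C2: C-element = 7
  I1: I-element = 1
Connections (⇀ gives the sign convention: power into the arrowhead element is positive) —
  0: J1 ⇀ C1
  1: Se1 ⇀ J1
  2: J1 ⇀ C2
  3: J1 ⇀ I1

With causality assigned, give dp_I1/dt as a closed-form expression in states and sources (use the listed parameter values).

bond 1 →J1  (Se1 (Se) sets effort on bond)
bond 0 →J1  (prefer integral on C1)
bond 2 →J1  (C2 integral (e out))
bond 3 →I1  (only one flow-in slot at J1)

dp_I1/dt = E_Se1 - q_C1/5 - q_C2/7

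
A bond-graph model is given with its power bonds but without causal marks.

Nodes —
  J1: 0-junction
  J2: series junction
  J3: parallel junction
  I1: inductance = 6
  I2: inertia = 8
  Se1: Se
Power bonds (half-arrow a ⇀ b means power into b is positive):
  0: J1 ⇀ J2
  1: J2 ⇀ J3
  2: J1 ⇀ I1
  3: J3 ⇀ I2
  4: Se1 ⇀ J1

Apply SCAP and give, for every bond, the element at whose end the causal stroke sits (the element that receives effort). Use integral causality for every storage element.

b4 stroke at J1  (source Se1 imposes e)
b0 stroke at J2  (J1 effort already set via bond 4)
b2 stroke at I1  (common-e at J1 fixed by 4)
b1 stroke at J3  (J2 needs exactly one f-in)
b3 stroke at I2  (J3 effort already set via bond 1)

#0 stroke→J2
#1 stroke→J3
#2 stroke→I1
#3 stroke→I2
#4 stroke→J1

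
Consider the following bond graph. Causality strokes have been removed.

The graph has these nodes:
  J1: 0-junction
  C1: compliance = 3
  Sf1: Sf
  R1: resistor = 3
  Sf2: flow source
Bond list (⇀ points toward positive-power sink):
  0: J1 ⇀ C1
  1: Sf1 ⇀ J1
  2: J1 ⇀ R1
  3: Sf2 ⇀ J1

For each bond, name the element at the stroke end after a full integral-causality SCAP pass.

β1 stroke→Sf1  (Sf1 (Sf) sets flow on bond)
β3 stroke→Sf2  (Sf2 (Sf) sets flow on bond)
β0 stroke→J1  (prefer integral on C1)
β2 stroke→R1  (common-e at J1 fixed by 0)

#0 →J1
#1 →Sf1
#2 →R1
#3 →Sf2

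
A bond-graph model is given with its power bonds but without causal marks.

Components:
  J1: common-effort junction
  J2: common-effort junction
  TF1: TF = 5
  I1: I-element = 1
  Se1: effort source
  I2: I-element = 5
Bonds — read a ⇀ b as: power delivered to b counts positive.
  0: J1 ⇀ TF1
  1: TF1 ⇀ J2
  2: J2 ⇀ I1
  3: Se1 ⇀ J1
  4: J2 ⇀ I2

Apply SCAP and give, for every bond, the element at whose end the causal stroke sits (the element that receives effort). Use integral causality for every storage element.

b0 stroke→TF1
b1 stroke→J2
b2 stroke→I1
b3 stroke→J1
b4 stroke→I2

#3 stroke at J1  (Se1: effort source, stroke at far end)
#0 stroke at TF1  (0-jn J1 has e-setter on 3)
#1 stroke at J2  (TF TF1: opposite of bond 0)
#2 stroke at I1  (0-jn J2 has e-setter on 1)
#4 stroke at I2  (J2: bond 1 brought effort, rest push out)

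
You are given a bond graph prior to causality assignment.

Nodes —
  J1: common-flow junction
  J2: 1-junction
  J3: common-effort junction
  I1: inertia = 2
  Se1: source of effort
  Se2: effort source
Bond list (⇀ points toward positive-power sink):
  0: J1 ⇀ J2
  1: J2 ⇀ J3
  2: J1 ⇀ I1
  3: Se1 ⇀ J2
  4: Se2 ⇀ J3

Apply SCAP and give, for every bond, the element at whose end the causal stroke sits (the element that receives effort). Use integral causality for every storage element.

b0 stroke→J1
b1 stroke→J2
b2 stroke→I1
b3 stroke→J2
b4 stroke→J3

b3 →J2  (source Se1 imposes e)
b4 →J3  (source Se2 imposes e)
b1 →J2  (common-e at J3 fixed by 4)
b0 →J1  (only one flow-in slot at J2)
b2 →I1  (J1: last free bond brings flow in)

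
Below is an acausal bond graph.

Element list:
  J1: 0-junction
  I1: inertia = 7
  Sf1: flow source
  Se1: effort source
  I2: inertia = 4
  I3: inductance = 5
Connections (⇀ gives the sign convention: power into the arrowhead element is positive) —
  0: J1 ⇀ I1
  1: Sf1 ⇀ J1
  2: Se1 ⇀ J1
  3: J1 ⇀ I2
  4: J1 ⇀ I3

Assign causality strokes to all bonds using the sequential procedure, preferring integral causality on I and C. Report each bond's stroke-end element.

b1 →Sf1  (Sf1 fixes flow; stroke at Sf1)
b2 →J1  (Se1: effort source, stroke at far end)
b0 →I1  (common-e at J1 fixed by 2)
b3 →I2  (J1: bond 2 brought effort, rest push out)
b4 →I3  (common-e at J1 fixed by 2)

bond 0 |I1
bond 1 |Sf1
bond 2 |J1
bond 3 |I2
bond 4 |I3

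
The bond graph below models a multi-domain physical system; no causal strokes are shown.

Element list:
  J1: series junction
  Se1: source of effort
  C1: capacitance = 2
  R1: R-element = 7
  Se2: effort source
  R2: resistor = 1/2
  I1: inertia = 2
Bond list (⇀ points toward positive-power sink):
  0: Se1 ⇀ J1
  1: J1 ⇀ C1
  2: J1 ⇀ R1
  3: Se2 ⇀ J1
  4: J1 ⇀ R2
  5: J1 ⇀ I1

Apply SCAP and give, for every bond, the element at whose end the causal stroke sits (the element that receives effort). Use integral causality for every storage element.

bond 0 →J1  (Se1 fixes effort; stroke away)
bond 3 →J1  (Se2: effort source, stroke at far end)
bond 1 →J1  (prefer integral on C1)
bond 5 →I1  (prefer integral on I1)
bond 2 →J1  (J1: bond 5 brought flow, rest push out)
bond 4 →J1  (1-jn J1 has f-setter on 5)

β0 |J1
β1 |J1
β2 |J1
β3 |J1
β4 |J1
β5 |I1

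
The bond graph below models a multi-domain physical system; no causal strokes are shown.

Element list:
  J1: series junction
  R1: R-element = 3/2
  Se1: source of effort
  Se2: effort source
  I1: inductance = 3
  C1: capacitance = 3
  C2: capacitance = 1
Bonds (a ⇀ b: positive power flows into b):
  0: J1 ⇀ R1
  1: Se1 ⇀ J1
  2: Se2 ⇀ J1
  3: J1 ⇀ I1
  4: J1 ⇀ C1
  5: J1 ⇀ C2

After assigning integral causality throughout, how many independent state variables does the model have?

b1 |J1  (source Se1 imposes e)
b2 |J1  (source Se2 imposes e)
b3 |I1  (I1 outputs flow p/I1)
b0 |J1  (J1 flow already set via bond 3)
b4 |J1  (J1 flow already set via bond 3)
b5 |J1  (1-jn J1 has f-setter on 3)

3  (C1, C2, I1 all integral)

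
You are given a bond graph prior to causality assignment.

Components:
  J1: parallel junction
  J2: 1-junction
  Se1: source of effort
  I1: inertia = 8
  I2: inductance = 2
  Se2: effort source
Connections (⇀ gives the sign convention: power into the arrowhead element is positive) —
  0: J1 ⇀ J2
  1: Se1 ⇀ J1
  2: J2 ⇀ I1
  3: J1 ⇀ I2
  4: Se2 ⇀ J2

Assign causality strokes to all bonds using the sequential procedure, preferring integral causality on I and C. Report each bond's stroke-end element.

#0 |J2
#1 |J1
#2 |I1
#3 |I2
#4 |J2

b1 |J1  (Se1 (Se) sets effort on bond)
b4 |J2  (Se2 (Se) sets effort on bond)
b0 |J2  (J1: bond 1 brought effort, rest push out)
b3 |I2  (0-jn J1 has e-setter on 1)
b2 |I1  (only one flow-in slot at J2)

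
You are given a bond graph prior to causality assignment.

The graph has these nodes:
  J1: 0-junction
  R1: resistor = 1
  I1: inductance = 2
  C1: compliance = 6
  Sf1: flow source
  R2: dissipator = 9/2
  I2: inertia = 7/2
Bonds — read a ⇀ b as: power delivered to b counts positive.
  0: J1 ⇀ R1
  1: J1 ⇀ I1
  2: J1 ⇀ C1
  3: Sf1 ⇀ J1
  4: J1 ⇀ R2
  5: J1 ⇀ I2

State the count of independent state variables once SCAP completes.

3  (C1, I1, I2 all integral)

#3 stroke at Sf1  (Sf1 fixes flow; stroke at Sf1)
#1 stroke at I1  (prefer integral on I1)
#2 stroke at J1  (C1 outputs effort q/C1)
#0 stroke at R1  (J1 effort already set via bond 2)
#4 stroke at R2  (0-jn J1 has e-setter on 2)
#5 stroke at I2  (J1: bond 2 brought effort, rest push out)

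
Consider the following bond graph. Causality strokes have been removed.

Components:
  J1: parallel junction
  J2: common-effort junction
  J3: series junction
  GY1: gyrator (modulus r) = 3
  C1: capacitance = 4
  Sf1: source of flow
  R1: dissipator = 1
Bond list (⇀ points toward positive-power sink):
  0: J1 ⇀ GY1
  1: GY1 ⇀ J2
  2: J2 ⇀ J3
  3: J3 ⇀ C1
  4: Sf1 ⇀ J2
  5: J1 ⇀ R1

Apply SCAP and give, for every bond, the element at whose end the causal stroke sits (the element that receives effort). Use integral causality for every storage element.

β4 →Sf1  (source Sf1 imposes f)
β3 →J3  (C1 integral (e out))
β2 →J2  (closing 1-jn rule on J3)
β1 →GY1  (0-jn J2 has e-setter on 2)
β0 →GY1  (GY1 both-in/both-out from 1)
β5 →J1  (only one effort-in slot at J1)

#0 →GY1
#1 →GY1
#2 →J2
#3 →J3
#4 →Sf1
#5 →J1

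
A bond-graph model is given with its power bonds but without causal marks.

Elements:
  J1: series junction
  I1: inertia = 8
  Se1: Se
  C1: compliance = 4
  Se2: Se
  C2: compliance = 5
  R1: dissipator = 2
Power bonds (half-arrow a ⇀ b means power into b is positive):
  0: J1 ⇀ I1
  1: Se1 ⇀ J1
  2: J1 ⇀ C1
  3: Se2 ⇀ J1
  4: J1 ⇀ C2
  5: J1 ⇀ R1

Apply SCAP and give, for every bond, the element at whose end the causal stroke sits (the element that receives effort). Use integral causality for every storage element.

#1 |J1  (Se1 (Se) sets effort on bond)
#3 |J1  (source Se2 imposes e)
#0 |I1  (I1: I, integral causality)
#2 |J1  (1-jn J1 has f-setter on 0)
#4 |J1  (J1: bond 0 brought flow, rest push out)
#5 |J1  (1-jn J1 has f-setter on 0)

#0 |I1
#1 |J1
#2 |J1
#3 |J1
#4 |J1
#5 |J1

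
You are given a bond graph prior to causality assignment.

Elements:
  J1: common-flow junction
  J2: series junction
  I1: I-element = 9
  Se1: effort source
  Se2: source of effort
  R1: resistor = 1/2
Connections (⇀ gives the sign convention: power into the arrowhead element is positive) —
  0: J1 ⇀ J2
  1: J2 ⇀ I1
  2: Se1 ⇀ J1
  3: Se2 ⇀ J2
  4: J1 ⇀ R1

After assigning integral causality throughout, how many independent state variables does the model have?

β2 stroke→J1  (Se1 fixes effort; stroke away)
β3 stroke→J2  (Se2 fixes effort; stroke away)
β1 stroke→I1  (I1 integral (f out))
β0 stroke→J2  (J2 flow already set via bond 1)
β4 stroke→J1  (common-f at J1 fixed by 0)

1  (I1 all integral)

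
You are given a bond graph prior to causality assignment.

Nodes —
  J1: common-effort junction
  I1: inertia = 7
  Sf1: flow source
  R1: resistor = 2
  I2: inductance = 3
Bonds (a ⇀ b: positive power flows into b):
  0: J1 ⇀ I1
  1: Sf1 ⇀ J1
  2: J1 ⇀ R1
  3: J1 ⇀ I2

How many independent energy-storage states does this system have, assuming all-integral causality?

2  (I1, I2 all integral)

b1 →Sf1  (Sf1 fixes flow; stroke at Sf1)
b0 →I1  (I1 outputs flow p/I1)
b3 →I2  (I2 outputs flow p/I2)
b2 →J1  (J1 needs exactly one e-in)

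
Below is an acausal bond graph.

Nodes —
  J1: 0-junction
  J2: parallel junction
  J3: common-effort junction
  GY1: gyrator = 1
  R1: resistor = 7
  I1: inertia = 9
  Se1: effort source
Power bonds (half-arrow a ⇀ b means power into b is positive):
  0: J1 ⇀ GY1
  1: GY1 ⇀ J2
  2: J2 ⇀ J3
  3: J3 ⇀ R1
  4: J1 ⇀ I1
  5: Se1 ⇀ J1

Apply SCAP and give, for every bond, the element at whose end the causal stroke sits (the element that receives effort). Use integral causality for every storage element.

β0 →GY1
β1 →GY1
β2 →J2
β3 →J3
β4 →I1
β5 →J1

bond 5 stroke→J1  (Se1: effort source, stroke at far end)
bond 0 stroke→GY1  (J1 effort already set via bond 5)
bond 4 stroke→I1  (0-jn J1 has e-setter on 5)
bond 1 stroke→GY1  (through GY1, causality inverts; strokes same side of GY1)
bond 2 stroke→J2  (J2 needs exactly one e-in)
bond 3 stroke→J3  (closing 0-jn rule on J3)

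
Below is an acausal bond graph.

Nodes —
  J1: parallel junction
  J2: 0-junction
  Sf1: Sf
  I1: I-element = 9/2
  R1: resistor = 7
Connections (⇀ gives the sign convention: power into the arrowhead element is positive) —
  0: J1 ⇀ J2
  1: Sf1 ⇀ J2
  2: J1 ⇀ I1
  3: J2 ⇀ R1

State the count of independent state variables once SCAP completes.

#1 |Sf1  (Sf1 fixes flow; stroke at Sf1)
#2 |I1  (I1: I, integral causality)
#0 |J1  (J1 needs exactly one e-in)
#3 |J2  (J2 needs exactly one e-in)

1  (I1 all integral)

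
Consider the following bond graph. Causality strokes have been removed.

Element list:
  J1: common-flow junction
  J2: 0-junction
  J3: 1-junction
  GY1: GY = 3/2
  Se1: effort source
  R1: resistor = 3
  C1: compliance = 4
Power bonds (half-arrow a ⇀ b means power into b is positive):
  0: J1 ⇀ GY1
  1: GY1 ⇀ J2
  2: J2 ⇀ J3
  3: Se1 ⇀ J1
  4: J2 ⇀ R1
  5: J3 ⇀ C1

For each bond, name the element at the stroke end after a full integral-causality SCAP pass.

b3 stroke at J1  (source Se1 imposes e)
b0 stroke at GY1  (J1: last free bond brings flow in)
b1 stroke at GY1  (through GY1, causality inverts; strokes same side of GY1)
b5 stroke at J3  (C1 outputs effort q/C1)
b2 stroke at J2  (J3: last free bond brings flow in)
b4 stroke at R1  (0-jn J2 has e-setter on 2)

bond 0 stroke→GY1
bond 1 stroke→GY1
bond 2 stroke→J2
bond 3 stroke→J1
bond 4 stroke→R1
bond 5 stroke→J3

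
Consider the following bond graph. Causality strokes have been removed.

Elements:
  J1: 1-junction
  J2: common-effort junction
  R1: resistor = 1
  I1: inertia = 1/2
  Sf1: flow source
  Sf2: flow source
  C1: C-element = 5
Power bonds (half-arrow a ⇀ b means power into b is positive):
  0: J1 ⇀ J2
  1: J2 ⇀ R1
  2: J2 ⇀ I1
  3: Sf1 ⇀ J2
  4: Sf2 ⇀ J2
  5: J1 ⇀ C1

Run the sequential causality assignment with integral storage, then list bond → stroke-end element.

bond 3 stroke at Sf1  (Sf1: flow source, stroke at near end)
bond 4 stroke at Sf2  (Sf2 (Sf) sets flow on bond)
bond 2 stroke at I1  (prefer integral on I1)
bond 5 stroke at J1  (C1 outputs effort q/C1)
bond 0 stroke at J2  (only one flow-in slot at J1)
bond 1 stroke at R1  (J2 effort already set via bond 0)

bond 0 |J2
bond 1 |R1
bond 2 |I1
bond 3 |Sf1
bond 4 |Sf2
bond 5 |J1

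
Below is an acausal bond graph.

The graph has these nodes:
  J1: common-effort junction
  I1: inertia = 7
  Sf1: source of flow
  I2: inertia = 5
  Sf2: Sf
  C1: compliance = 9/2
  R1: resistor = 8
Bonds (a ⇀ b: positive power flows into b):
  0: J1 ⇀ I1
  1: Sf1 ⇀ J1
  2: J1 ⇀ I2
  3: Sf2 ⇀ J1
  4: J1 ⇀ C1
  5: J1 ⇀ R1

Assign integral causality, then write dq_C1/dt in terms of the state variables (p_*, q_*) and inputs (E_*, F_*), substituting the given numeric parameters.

bond 1 stroke→Sf1  (source Sf1 imposes f)
bond 3 stroke→Sf2  (source Sf2 imposes f)
bond 0 stroke→I1  (I1 integral (f out))
bond 2 stroke→I2  (I2: I, integral causality)
bond 4 stroke→J1  (C1: C, integral causality)
bond 5 stroke→R1  (J1: bond 4 brought effort, rest push out)

dq_C1/dt = F_Sf1 + F_Sf2 - p_I1/7 - p_I2/5 - q_C1/36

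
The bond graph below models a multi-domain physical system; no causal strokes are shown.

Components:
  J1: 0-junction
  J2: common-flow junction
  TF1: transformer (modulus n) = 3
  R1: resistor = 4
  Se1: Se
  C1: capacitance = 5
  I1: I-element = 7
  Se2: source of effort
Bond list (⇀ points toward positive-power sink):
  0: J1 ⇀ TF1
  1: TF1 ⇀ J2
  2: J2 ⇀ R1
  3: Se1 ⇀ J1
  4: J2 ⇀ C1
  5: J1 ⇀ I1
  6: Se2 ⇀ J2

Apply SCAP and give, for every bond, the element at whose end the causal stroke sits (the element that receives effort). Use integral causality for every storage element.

b0 stroke at TF1
b1 stroke at J2
b2 stroke at R1
b3 stroke at J1
b4 stroke at J2
b5 stroke at I1
b6 stroke at J2

bond 3 stroke→J1  (source Se1 imposes e)
bond 6 stroke→J2  (Se2: effort source, stroke at far end)
bond 0 stroke→TF1  (J1 effort already set via bond 3)
bond 5 stroke→I1  (0-jn J1 has e-setter on 3)
bond 1 stroke→J2  (TF TF1: opposite of bond 0)
bond 4 stroke→J2  (C1 outputs effort q/C1)
bond 2 stroke→R1  (J2: last free bond brings flow in)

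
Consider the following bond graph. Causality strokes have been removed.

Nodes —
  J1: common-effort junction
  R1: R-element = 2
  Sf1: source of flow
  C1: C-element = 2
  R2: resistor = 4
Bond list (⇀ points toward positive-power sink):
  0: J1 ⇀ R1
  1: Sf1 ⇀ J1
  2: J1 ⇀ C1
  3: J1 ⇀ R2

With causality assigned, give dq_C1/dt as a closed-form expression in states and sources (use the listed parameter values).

dq_C1/dt = F_Sf1 - 3*q_C1/8

#1 →Sf1  (source Sf1 imposes f)
#2 →J1  (prefer integral on C1)
#0 →R1  (J1 effort already set via bond 2)
#3 →R2  (J1 effort already set via bond 2)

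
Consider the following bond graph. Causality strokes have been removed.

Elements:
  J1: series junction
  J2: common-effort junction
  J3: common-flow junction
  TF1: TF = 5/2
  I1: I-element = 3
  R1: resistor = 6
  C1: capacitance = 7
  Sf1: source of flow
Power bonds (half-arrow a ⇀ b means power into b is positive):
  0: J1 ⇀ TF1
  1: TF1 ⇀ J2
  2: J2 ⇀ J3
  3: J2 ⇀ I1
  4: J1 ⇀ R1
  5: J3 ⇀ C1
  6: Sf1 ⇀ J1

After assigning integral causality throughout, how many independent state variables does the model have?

β6 stroke at Sf1  (source Sf1 imposes f)
β0 stroke at J1  (J1 flow already set via bond 6)
β4 stroke at J1  (1-jn J1 has f-setter on 6)
β1 stroke at TF1  (through TF1, causality passes straight; one stroke at TF1)
β3 stroke at I1  (I1 integral (f out))
β2 stroke at J2  (only one effort-in slot at J2)
β5 stroke at J3  (J3 flow already set via bond 2)

2  (C1, I1 all integral)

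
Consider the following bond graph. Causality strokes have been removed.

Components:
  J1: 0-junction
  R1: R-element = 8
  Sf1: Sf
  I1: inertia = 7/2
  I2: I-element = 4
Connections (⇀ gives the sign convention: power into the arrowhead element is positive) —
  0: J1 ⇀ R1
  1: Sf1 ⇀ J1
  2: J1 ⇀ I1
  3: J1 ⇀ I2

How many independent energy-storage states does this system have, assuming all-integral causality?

2  (I1, I2 all integral)

#1 stroke at Sf1  (Sf1 (Sf) sets flow on bond)
#2 stroke at I1  (I1: I, integral causality)
#3 stroke at I2  (prefer integral on I2)
#0 stroke at J1  (closing 0-jn rule on J1)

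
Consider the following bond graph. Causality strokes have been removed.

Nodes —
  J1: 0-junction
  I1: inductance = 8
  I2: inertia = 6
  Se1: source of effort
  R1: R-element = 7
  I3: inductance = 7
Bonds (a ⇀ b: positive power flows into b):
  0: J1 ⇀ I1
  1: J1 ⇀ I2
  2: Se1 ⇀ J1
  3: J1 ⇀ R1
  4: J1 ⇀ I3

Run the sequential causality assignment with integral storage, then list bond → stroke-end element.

#0 |I1
#1 |I2
#2 |J1
#3 |R1
#4 |I3

bond 2 stroke at J1  (Se1: effort source, stroke at far end)
bond 0 stroke at I1  (0-jn J1 has e-setter on 2)
bond 1 stroke at I2  (J1 effort already set via bond 2)
bond 3 stroke at R1  (J1 effort already set via bond 2)
bond 4 stroke at I3  (J1: bond 2 brought effort, rest push out)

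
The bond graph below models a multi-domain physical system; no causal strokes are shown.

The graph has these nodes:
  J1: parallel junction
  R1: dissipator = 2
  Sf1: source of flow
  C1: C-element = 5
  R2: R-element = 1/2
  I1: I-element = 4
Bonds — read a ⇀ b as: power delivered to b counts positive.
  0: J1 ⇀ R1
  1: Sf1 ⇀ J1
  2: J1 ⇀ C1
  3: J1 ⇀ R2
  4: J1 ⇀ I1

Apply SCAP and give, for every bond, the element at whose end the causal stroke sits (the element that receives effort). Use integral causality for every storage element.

bond 1 stroke→Sf1  (Sf1 (Sf) sets flow on bond)
bond 2 stroke→J1  (C1 integral (e out))
bond 0 stroke→R1  (J1 effort already set via bond 2)
bond 3 stroke→R2  (J1: bond 2 brought effort, rest push out)
bond 4 stroke→I1  (common-e at J1 fixed by 2)

b0 stroke at R1
b1 stroke at Sf1
b2 stroke at J1
b3 stroke at R2
b4 stroke at I1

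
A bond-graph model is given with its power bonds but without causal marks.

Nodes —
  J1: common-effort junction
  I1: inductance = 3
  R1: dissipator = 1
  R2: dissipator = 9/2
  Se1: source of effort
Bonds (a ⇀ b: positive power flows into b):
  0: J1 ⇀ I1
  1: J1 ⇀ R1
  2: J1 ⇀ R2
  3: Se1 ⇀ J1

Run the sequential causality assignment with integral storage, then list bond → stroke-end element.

bond 0 stroke→I1
bond 1 stroke→R1
bond 2 stroke→R2
bond 3 stroke→J1

β3 |J1  (Se1: effort source, stroke at far end)
β0 |I1  (common-e at J1 fixed by 3)
β1 |R1  (J1: bond 3 brought effort, rest push out)
β2 |R2  (common-e at J1 fixed by 3)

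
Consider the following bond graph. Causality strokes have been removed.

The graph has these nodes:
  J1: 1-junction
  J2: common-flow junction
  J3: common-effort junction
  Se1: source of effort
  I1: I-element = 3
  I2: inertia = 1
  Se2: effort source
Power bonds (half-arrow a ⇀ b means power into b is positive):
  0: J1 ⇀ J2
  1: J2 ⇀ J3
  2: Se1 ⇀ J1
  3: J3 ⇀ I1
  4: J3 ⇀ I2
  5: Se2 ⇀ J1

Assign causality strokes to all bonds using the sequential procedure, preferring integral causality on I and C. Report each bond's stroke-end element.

bond 2 →J1  (Se1 fixes effort; stroke away)
bond 5 →J1  (source Se2 imposes e)
bond 0 →J2  (J1: last free bond brings flow in)
bond 1 →J3  (closing 1-jn rule on J2)
bond 3 →I1  (0-jn J3 has e-setter on 1)
bond 4 →I2  (common-e at J3 fixed by 1)

bond 0 |J2
bond 1 |J3
bond 2 |J1
bond 3 |I1
bond 4 |I2
bond 5 |J1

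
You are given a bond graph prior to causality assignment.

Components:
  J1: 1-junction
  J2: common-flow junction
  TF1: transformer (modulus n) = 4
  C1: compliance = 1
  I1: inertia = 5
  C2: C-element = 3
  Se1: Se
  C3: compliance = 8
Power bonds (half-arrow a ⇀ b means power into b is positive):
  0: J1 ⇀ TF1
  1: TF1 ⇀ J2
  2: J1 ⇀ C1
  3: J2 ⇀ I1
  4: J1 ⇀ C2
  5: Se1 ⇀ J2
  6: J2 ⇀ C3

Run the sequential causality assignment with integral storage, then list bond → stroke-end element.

b0 stroke at TF1
b1 stroke at J2
b2 stroke at J1
b3 stroke at I1
b4 stroke at J1
b5 stroke at J2
b6 stroke at J2

b5 stroke at J2  (source Se1 imposes e)
b2 stroke at J1  (C1 integral (e out))
b3 stroke at I1  (I1 integral (f out))
b1 stroke at J2  (J2 flow already set via bond 3)
b6 stroke at J2  (common-f at J2 fixed by 3)
b0 stroke at TF1  (through TF1, causality passes straight; one stroke at TF1)
b4 stroke at J1  (common-f at J1 fixed by 0)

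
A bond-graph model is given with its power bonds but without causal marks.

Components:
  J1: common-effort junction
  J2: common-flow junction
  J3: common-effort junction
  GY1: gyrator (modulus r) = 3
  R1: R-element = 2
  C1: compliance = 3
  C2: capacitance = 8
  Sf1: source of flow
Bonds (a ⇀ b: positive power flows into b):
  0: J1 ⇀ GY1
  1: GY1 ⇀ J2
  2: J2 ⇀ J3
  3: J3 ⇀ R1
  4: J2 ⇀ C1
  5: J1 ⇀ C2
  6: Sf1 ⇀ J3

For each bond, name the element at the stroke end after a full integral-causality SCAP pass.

b0 →GY1
b1 →GY1
b2 →J2
b3 →J3
b4 →J2
b5 →J1
b6 →Sf1

bond 6 stroke at Sf1  (Sf1: flow source, stroke at near end)
bond 4 stroke at J2  (C1 integral (e out))
bond 5 stroke at J1  (C2: C, integral causality)
bond 0 stroke at GY1  (J1 effort already set via bond 5)
bond 1 stroke at GY1  (GY1: gyrator matches bond 0)
bond 2 stroke at J2  (1-jn J2 has f-setter on 1)
bond 3 stroke at J3  (only one effort-in slot at J3)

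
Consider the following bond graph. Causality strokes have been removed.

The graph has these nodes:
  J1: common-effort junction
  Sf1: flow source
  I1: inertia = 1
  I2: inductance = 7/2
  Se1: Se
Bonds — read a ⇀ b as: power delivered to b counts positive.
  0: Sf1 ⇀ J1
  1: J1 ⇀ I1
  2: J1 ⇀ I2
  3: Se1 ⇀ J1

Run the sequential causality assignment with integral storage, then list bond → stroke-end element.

#0 stroke at Sf1  (Sf1: flow source, stroke at near end)
#3 stroke at J1  (Se1 (Se) sets effort on bond)
#1 stroke at I1  (J1: bond 3 brought effort, rest push out)
#2 stroke at I2  (0-jn J1 has e-setter on 3)

#0 stroke→Sf1
#1 stroke→I1
#2 stroke→I2
#3 stroke→J1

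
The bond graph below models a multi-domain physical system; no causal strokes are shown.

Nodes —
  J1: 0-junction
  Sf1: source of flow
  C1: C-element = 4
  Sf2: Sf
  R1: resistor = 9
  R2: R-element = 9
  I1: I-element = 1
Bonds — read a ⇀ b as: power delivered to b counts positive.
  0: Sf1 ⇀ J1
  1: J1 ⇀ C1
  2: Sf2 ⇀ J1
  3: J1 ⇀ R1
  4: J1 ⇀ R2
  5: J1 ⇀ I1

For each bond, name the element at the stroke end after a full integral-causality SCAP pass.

bond 0 stroke at Sf1
bond 1 stroke at J1
bond 2 stroke at Sf2
bond 3 stroke at R1
bond 4 stroke at R2
bond 5 stroke at I1

b0 →Sf1  (source Sf1 imposes f)
b2 →Sf2  (Sf2 fixes flow; stroke at Sf2)
b1 →J1  (prefer integral on C1)
b3 →R1  (common-e at J1 fixed by 1)
b4 →R2  (J1 effort already set via bond 1)
b5 →I1  (J1 effort already set via bond 1)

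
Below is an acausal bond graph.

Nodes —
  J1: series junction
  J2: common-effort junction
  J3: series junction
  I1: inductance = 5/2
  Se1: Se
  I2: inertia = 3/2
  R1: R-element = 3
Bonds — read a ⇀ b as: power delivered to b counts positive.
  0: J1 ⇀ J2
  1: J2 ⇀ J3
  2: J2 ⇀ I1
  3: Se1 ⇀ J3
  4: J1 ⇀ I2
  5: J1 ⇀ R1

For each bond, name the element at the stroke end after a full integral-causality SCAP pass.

bond 3 |J3  (Se1: effort source, stroke at far end)
bond 1 |J2  (closing 1-jn rule on J3)
bond 0 |J1  (J2 effort already set via bond 1)
bond 2 |I1  (J2: bond 1 brought effort, rest push out)
bond 4 |I2  (I2 outputs flow p/I2)
bond 5 |J1  (J1 flow already set via bond 4)

#0 →J1
#1 →J2
#2 →I1
#3 →J3
#4 →I2
#5 →J1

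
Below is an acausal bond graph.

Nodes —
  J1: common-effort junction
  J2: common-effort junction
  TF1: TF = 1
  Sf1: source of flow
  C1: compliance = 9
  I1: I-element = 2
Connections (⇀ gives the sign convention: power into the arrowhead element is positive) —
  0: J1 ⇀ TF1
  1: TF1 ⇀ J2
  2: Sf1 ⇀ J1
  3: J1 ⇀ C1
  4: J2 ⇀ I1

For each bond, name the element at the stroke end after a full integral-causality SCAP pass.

β2 →Sf1  (Sf1 (Sf) sets flow on bond)
β3 →J1  (C1: C, integral causality)
β0 →TF1  (J1 effort already set via bond 3)
β1 →J2  (through TF1, causality passes straight; one stroke at TF1)
β4 →I1  (J2: bond 1 brought effort, rest push out)

b0 stroke at TF1
b1 stroke at J2
b2 stroke at Sf1
b3 stroke at J1
b4 stroke at I1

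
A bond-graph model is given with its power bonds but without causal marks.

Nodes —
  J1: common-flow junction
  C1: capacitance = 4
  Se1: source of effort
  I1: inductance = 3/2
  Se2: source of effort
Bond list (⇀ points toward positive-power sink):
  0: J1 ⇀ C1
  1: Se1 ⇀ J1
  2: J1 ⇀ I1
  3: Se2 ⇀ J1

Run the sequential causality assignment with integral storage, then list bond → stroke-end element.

#1 stroke at J1  (Se1 (Se) sets effort on bond)
#3 stroke at J1  (Se2: effort source, stroke at far end)
#0 stroke at J1  (C1 outputs effort q/C1)
#2 stroke at I1  (J1 needs exactly one f-in)

bond 0 |J1
bond 1 |J1
bond 2 |I1
bond 3 |J1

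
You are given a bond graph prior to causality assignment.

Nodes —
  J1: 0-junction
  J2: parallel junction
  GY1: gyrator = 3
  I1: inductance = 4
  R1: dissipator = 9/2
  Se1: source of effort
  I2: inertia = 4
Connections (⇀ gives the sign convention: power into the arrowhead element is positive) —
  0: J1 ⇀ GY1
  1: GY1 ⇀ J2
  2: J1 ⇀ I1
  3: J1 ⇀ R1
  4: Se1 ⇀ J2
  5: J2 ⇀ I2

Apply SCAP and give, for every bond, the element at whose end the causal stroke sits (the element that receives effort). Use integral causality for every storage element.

b0 |GY1
b1 |GY1
b2 |I1
b3 |J1
b4 |J2
b5 |I2

bond 4 stroke→J2  (source Se1 imposes e)
bond 1 stroke→GY1  (J2 effort already set via bond 4)
bond 5 stroke→I2  (common-e at J2 fixed by 4)
bond 0 stroke→GY1  (GY1 both-in/both-out from 1)
bond 2 stroke→I1  (I1 outputs flow p/I1)
bond 3 stroke→J1  (only one effort-in slot at J1)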